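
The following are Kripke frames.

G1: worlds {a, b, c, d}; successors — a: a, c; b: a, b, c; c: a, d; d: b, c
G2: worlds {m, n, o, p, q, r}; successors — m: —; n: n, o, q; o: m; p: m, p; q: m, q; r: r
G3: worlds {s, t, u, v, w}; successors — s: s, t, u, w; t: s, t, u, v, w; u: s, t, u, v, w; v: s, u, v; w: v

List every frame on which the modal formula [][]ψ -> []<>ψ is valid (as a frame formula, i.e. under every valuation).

Frame correspondent (Sahlqvist): forall x forall z (xRz -> exists w (x R^2 w & zRw)) — i.e. a generalized confluence (Geach) condition.
G1: holds.
G2: fails — oRm but no w with oR²w and mRw.
G3: holds.

G1, G3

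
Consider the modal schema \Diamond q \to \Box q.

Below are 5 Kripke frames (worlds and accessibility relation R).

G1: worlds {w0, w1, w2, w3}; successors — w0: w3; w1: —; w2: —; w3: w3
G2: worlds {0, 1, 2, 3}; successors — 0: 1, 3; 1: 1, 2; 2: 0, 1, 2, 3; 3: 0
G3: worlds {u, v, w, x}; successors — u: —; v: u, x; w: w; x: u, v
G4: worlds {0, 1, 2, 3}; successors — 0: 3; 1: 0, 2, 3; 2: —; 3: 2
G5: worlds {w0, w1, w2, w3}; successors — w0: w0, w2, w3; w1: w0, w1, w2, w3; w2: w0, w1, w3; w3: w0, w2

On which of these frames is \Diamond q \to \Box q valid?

G1

The schema corresponds to partial functionality: \forall x \forall y \forall z (Rxy \wedge Rxz \to y = z).
G1: satisfies the condition.
G2: fails — 0 sees both 1 and 3.
G3: fails — v sees both u and x.
G4: fails — 1 sees both 0 and 2.
G5: fails — w0 sees both w0 and w2.
Valid on: G1.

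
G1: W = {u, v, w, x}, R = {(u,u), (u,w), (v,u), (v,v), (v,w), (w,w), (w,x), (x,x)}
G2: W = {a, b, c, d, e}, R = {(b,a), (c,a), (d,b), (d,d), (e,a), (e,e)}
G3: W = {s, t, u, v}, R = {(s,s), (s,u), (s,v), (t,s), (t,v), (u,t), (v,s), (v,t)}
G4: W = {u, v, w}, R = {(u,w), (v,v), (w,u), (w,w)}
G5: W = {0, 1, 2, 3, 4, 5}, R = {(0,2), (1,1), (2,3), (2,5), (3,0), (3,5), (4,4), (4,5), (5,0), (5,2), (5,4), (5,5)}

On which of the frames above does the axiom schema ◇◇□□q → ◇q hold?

This is the axiom for a generalized confluence (Geach) condition; its first-order frame correspondent is ∀x ∀y (xR²y → ∃w (yR²w ∧ xRw)).
G1: fails — uR²x but no t with xR²t and uRt.
G2: fails — dR²a but no w with aR²w and dRw.
G3: fails — uR²v but no w with vR²w and uRw.
G4: condition met.
G5: condition met.

G4, G5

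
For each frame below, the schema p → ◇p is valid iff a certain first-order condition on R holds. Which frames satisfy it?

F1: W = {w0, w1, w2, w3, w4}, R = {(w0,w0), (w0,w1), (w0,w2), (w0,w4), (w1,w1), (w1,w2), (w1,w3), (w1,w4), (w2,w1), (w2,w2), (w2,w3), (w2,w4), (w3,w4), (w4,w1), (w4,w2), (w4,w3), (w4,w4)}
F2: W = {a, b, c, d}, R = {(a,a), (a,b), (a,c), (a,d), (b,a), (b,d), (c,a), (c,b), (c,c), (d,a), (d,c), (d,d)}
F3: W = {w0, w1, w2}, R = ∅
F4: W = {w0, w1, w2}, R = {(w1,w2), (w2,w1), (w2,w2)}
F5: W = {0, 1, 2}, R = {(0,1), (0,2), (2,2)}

This is the axiom for a generalized confluence (Geach) condition; its first-order frame correspondent is ∀x ∃w (x = w ∧ xRw).
F1: fails — at w3 but no w with w3=w and w3Rw.
F2: fails — at b but no w with b=w and bRw.
F3: fails — at w0 but no w with w0=w and w0Rw.
F4: fails — at w0 but no w with w0=w and w0Rw.
F5: fails — at 0 but no w with 0=w and 0Rw.
Valid on no frame.

none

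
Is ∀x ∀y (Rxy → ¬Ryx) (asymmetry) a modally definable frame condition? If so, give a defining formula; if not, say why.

Not modally definable

Modal frame validity is preserved under surjective bounded morphisms.
The 3-cycle (worlds a,b,c with a→b→c→a) is asymmetric. Mapping every world to a single reflexive point • is a surjective bounded morphism, and the reflexive point is not asymmetric (R•• but asymmetry requires ¬R••).
Hence asymmetry is not modally definable.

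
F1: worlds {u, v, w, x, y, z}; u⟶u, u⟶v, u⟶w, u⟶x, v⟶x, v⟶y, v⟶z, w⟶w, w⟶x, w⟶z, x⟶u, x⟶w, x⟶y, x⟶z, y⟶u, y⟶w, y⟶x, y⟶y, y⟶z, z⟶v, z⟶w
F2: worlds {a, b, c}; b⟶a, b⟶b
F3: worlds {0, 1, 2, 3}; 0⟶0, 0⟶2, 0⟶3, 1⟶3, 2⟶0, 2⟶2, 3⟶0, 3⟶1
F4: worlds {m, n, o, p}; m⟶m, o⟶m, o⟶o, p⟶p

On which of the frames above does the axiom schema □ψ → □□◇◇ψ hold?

F1, F4

Frame correspondent (Sahlqvist): ∀x ∀z (xR²z → ∃w (xRw ∧ zR²w)) — i.e. a generalized confluence (Geach) condition.
F1: condition met.
F2: fails — bR²a but no w with bRw and aR²w.
F3: fails — 1R²1 but no w with 1Rw and 1R²w.
F4: condition met.
Valid on: F1, F4.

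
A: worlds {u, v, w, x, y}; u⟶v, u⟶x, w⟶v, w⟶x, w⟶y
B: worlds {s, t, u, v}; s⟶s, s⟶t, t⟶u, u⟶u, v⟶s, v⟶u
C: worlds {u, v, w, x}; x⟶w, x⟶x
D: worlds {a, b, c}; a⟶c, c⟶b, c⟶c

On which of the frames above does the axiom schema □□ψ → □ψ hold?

B, C, D

This is the axiom for density; its first-order frame correspondent is ∀x ∀y (Rxy → ∃z (Rxz ∧ Rzy)).
A: fails — Ruv but no z with Ruz and Rzv.
B: holds.
C: holds.
D: holds.
Valid on: B, C, D.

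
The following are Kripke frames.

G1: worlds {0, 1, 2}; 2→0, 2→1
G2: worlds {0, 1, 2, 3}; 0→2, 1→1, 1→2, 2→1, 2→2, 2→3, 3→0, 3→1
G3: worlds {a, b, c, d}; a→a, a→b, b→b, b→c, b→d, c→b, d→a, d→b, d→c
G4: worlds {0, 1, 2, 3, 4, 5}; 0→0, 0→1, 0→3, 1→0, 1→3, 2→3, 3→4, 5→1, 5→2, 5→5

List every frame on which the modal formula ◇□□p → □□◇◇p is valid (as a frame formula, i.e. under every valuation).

G1, G2, G3

Frame correspondent (Sahlqvist): ∀x ∀y ∀z ((xRy ∧ xR²z) → ∃w (yR²w ∧ zR²w)) — i.e. a generalized confluence (Geach) condition.
G1: ✓.
G2: ✓.
G3: ✓.
G4: fails — 0R0, 0R²3 but no w with 0R²w and 3R²w.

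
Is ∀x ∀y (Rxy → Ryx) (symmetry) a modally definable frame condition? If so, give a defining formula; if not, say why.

This is a Sahlqvist condition; the B axiom r → □◇r defines it.

Definable; r → □◇r defines it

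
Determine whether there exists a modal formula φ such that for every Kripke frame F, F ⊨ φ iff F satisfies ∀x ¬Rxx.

If a class were modally definable it would be closed under surjective bounded morphisms (Goldblatt–Thomason).
The 2-cycle (worlds a,b with a→b→a) is irreflexive, and the map sending every world to a single reflexive point • is a surjective bounded morphism (forth: every edge maps to (•,•); back: every world has a successor). So any modal formula valid on the 2-cycle is also valid on the reflexive point, which is not irreflexive.
So the class is not modally definable.

No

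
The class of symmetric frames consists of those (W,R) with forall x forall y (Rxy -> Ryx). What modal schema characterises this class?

The condition is symmetry. The B schema s → □◇s defines it.
Suppose s→□◇s is valid. Take Rxy and set V(s)={x}. Then s at x, so □◇s at x, so ◇s at y, so some z with Ryz has s; z=x, i.e. Ryx.

s → □◇s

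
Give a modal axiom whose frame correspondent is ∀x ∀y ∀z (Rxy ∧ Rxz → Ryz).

This is the Euclidean property; the standard corresponding axiom is 5: ◇r → □◇r.
Suppose ◇r→□◇r is valid. Take Rxy, Rxz and set V(r)={y}. Then ◇r at x, so □◇r at x, so ◇r at z, so some w with Rzw has r; w=y, i.e. Rzy. By symmetry of the argument, Ryz.

◇r → □◇r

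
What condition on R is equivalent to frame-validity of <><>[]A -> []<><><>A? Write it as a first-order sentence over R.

This is a Sahlqvist (Geach-type) schema ◇^2□^1A → □^1◇^3A.
Minimal-valuation argument: fix x; take any y with xR^2y and any z with xR^1z. Set V(A) to the set of worlds R-reachable from y in exactly 1 step. Then □^1A holds at y, so the antecedent holds at x; validity forces ◇^3A at z, giving a w with zR^3w and yR^1w.
First-order correspondent: forall x forall y forall z ((x R^2 y & xRz) -> exists w (yRw & z R^3 w)).

forall x forall y forall z ((x R^2 y & xRz) -> exists w (yRw & z R^3 w))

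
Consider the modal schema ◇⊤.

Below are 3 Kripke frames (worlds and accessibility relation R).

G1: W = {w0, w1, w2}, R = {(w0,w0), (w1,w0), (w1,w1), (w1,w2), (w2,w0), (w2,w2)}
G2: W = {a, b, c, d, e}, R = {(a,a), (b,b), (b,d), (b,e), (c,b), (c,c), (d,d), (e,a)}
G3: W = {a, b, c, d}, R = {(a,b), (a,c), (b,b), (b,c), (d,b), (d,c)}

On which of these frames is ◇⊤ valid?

G1, G2

This is the axiom for seriality; its first-order frame correspondent is ∀x ∃y Rxy.
G1: ✓.
G2: ✓.
G3: fails — world c has no successor.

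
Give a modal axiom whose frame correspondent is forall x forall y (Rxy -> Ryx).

The condition is symmetry. The B schema p → □◇p defines it.
Suppose p→□◇p is valid. Take Rxy and set V(p)={x}. Then p at x, so □◇p at x, so ◇p at y, so some z with Ryz has p; z=x, i.e. Ryx.

p → □◇p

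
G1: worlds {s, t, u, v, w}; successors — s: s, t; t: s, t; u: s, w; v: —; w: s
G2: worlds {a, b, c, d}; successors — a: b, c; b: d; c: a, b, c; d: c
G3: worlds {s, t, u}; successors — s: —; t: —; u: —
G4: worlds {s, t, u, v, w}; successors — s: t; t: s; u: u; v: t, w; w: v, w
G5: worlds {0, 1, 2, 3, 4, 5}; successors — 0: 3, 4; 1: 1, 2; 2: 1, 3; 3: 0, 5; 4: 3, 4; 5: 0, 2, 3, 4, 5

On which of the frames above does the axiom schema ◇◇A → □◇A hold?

G3

This is the axiom for a generalized confluence (Geach) condition; its first-order frame correspondent is ∀x ∀y ∀z ((xR²y ∧ xRz) → ∃w (y = w ∧ zRw)).
G1: fails — uR²t, uRw but no w* with t=w* and wRw*.
G2: fails — aR²a, aRb but no w with a=w and bRw.
G3: condition met.
G4: fails — vR²s, vRw but no w* with s=w* and wRw*.
G5: fails — 0R²0, 0R4 but no w with 0=w and 4Rw.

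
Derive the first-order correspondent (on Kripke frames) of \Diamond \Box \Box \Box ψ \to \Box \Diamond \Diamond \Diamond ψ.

\forall x \forall y \forall z ((xRy \wedge xRz) \to \exists w (y R^3 w \wedge z R^3 w))

This is a Sahlqvist (Geach-type) schema ◇^1□^3ψ → □^1◇^3ψ.
Minimal-valuation argument: fix x; take any y with xR^1y and any z with xR^1z. Set V(ψ) to the set of worlds R-reachable from y in exactly 3 steps. Then □^3ψ holds at y, so the antecedent holds at x; validity forces ◇^3ψ at z, giving a w with zR^3w and yR^3w.
First-order correspondent: \forall x \forall y \forall z ((xRy \wedge xRz) \to \exists w (y R^3 w \wedge z R^3 w)).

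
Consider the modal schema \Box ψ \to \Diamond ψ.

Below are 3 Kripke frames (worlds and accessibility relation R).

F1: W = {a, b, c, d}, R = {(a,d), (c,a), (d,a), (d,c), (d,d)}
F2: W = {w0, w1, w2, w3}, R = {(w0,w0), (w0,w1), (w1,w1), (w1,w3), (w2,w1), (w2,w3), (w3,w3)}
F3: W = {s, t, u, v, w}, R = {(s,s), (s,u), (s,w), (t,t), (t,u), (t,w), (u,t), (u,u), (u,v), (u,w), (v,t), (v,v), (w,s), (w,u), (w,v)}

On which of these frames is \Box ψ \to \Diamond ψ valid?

F2, F3

Frame correspondent (Sahlqvist): \forall x \exists y Rxy — i.e. seriality.
F1: fails — world b has no successor.
F2: satisfies the condition.
F3: satisfies the condition.
Valid on: F2, F3.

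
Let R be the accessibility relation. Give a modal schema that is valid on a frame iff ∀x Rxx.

□r → r

A defining formula is □r → r (the T axiom).
Suppose □r→r is valid. At any x set V(r)={w : Rxw}. Then □r holds at x, so r holds at x, i.e. Rxx.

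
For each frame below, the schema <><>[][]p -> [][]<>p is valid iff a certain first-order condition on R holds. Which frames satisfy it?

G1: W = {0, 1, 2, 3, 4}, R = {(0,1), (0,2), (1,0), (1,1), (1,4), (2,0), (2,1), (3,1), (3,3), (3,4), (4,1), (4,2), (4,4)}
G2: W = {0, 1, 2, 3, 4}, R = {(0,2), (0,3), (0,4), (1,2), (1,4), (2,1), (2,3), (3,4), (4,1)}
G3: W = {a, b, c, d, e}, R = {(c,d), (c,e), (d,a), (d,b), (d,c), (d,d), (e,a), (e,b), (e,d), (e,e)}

Frame correspondent (Sahlqvist): forall x forall y forall z ((x R^2 y & x R^2 z) -> exists w (y R^2 w & zRw)) — i.e. a generalized confluence (Geach) condition.
G1: satisfies the condition.
G2: fails — 0R²1, 0R²1 but no w with 1R²w and 1Rw.
G3: fails — cR²a, cR²a but no w with aR²w and aRw.
Valid on: G1.

G1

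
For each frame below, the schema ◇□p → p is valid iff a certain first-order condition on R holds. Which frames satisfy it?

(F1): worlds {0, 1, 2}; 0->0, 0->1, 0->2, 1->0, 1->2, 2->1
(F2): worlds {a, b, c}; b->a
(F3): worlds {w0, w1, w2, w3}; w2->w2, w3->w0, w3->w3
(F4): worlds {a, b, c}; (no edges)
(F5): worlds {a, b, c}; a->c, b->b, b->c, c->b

(F4)

Frame correspondent (Sahlqvist): ∀x ∀y (Rxy → Ryx) — i.e. symmetry.
(F1): fails — R02 but not R20.
(F2): fails — Rba but not Rab.
(F3): fails — Rw3w0 but not Rw0w3.
(F4): holds.
(F5): fails — Rac but not Rca.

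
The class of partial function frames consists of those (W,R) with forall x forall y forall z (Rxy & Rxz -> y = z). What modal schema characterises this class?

A defining formula is ◇ψ → □ψ (the CD axiom).

◇ψ → □ψ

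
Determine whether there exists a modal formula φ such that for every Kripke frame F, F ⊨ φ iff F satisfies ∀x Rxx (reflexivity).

Yes — defined by □r → r

Yes: it is reflexivity, defined by the T schema □r → r.
Suppose □r→r is valid. At any x set V(r)={w : Rxw}. Then □r holds at x, so r holds at x, i.e. Rxx.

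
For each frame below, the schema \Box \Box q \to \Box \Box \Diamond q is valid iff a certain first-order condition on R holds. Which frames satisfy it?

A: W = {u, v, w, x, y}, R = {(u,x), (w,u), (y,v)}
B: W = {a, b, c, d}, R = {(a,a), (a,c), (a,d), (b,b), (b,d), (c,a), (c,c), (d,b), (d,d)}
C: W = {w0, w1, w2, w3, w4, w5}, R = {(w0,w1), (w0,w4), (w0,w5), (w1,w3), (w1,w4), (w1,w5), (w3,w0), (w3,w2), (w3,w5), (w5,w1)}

This is the axiom for a generalized confluence (Geach) condition; its first-order frame correspondent is \forall x \forall z (x R^2 z \to \exists w (x R^2 w \wedge zRw)).
A: fails — wR²x but no t with wR²t and xRt.
B: ✓.
C: fails — w0R²w4 but no w with w0R²w and w4Rw.

B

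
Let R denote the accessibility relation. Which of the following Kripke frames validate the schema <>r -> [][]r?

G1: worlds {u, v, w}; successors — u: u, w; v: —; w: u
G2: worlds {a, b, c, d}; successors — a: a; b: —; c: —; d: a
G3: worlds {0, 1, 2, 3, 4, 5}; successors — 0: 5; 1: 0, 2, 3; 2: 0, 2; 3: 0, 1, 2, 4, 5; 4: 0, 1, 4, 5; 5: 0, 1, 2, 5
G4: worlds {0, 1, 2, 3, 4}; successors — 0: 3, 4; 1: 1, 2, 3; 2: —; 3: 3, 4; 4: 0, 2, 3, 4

G2

The schema corresponds to a generalized confluence (Geach) condition: forall x forall y forall z ((xRy & x R^2 z) -> exists w (y = w & z = w)).
G1: fails — uRu, uR²w but u ≠ w.
G2: satisfies the condition.
G3: fails — 0R5, 0R²0 but 5 ≠ 0.
G4: fails — 0R3, 0R²0 but 3 ≠ 0.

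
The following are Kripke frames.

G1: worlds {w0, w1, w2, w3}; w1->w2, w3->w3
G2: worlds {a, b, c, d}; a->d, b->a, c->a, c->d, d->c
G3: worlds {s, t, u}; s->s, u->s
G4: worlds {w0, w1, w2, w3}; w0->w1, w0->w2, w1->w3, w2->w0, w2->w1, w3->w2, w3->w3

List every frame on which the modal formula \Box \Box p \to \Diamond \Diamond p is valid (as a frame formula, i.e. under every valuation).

Frame correspondent (Sahlqvist): \forall x \exists w (x R^2 w \wedge x R^2 w) — i.e. a generalized confluence (Geach) condition.
G1: fails — at w0 but no w with w0R²w and w0R²w.
G2: condition met.
G3: fails — at t but no w with tR²w and tR²w.
G4: condition met.
Valid on: G2, G4.

G2, G4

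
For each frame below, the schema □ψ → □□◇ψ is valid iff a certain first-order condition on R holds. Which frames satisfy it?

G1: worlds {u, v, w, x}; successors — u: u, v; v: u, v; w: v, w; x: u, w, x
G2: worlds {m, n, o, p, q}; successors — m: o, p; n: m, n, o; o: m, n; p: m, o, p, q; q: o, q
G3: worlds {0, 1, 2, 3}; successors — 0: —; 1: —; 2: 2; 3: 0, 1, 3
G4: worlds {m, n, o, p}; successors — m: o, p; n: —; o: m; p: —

This is the axiom for a generalized confluence (Geach) condition; its first-order frame correspondent is ∀x ∀z (xR²z → ∃w (xRw ∧ zRw)).
G1: satisfies the condition.
G2: fails — mR²o but no w with mRw and oRw.
G3: fails — 3R²0 but no w with 3Rw and 0Rw.
G4: fails — oR²p but no w with oRw and pRw.

G1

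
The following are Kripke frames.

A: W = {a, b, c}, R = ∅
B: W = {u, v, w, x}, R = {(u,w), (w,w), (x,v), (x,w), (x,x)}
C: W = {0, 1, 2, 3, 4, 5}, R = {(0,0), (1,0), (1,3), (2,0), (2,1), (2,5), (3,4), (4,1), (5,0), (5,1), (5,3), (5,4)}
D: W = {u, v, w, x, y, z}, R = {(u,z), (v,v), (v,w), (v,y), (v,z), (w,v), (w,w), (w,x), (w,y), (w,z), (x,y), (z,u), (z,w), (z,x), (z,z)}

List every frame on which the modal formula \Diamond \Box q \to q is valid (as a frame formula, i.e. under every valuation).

A

This is the axiom for symmetry; its first-order frame correspondent is \forall x \forall y (Rxy \to Ryx).
A: condition met.
B: fails — Rxw but not Rwx.
C: fails — R10 but not R01.
D: fails — Rvz but not Rzv.
Valid on: A.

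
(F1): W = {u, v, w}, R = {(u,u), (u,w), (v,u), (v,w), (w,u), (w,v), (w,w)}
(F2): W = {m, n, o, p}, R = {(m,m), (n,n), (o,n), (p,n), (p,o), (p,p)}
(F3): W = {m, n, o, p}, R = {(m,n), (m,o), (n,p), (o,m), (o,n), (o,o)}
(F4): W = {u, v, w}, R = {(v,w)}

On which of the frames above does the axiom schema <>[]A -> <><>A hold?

(F1), (F2)

The schema corresponds to a generalized confluence (Geach) condition: forall x forall y (xRy -> exists w (yRw & x R^2 w)).
(F1): condition met.
(F2): condition met.
(F3): fails — nRp but no w with pRw and nR²w.
(F4): fails — vRw but no t with wRt and vR²t.
Valid on: (F1), (F2).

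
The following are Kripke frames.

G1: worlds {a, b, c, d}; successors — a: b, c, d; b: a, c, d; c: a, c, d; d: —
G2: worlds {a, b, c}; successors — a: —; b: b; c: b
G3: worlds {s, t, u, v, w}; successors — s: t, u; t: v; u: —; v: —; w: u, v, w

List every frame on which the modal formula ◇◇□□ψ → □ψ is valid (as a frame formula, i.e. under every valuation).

The schema corresponds to a generalized confluence (Geach) condition: ∀x ∀y ∀z ((xR²y ∧ xRz) → ∃w (yR²w ∧ z = w)).
G1: fails — aR²a, aRb but no w with aR²w and b=w.
G2: satisfies the condition.
G3: fails — sR²v, sRt but no w* with vR²w* and t=w*.

G2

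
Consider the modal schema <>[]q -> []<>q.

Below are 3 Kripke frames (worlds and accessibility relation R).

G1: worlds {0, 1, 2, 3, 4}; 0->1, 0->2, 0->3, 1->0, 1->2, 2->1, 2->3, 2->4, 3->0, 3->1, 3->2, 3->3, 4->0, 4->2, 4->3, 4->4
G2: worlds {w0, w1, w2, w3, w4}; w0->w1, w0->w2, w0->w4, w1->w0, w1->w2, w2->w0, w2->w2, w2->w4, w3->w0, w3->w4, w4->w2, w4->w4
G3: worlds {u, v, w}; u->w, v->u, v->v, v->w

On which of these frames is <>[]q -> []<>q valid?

Frame correspondent (Sahlqvist): forall x forall y forall z (Rxy & Rxz -> exists w (Ryw & Rzw)) — i.e. convergence.
G1: fails — R02 and R01 but 2 and 1 have no common successor.
G2: holds.
G3: fails — Ruw and Ruw but w and w have no common successor.
Valid on: G2.

G2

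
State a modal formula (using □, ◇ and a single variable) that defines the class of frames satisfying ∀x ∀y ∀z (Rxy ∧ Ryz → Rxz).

□p → □□p

The condition is transitivity. The 4 schema □p → □□p defines it.
Suppose □p→□□p is valid. Take Rxy, Ryz and set V(p)={w : Rxw}. Then □p at x, so □□p at x, so □p at y, so p at z, i.e. Rxz.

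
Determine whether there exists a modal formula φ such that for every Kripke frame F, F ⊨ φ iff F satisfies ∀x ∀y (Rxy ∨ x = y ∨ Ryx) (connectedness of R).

Modal frame validity is preserved under disjoint unions.
Take 3 disjoint single-world reflexive frames: each is trivially connected, but their disjoint union has 3 worlds with no edge between distinct components, so it is not connected.
Hence connectedness of R is not modally definable.

Not definable by any modal formula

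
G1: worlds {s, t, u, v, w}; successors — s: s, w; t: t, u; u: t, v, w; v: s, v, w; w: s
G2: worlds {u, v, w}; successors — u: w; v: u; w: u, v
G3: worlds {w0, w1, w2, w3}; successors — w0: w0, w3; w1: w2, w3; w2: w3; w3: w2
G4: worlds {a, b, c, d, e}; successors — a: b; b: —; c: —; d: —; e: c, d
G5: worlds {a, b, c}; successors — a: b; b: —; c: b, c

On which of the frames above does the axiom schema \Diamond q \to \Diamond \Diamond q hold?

G1

Frame correspondent (Sahlqvist): \forall x \forall y (xRy \to \exists w (y = w \wedge x R^2 w)) — i.e. a generalized confluence (Geach) condition.
G1: condition met.
G2: fails — uRw but no t with w=t and uR²t.
G3: fails — w2Rw3 but no w with w3=w and w2R²w.
G4: fails — aRb but no w with b=w and aR²w.
G5: fails — aRb but no w with b=w and aR²w.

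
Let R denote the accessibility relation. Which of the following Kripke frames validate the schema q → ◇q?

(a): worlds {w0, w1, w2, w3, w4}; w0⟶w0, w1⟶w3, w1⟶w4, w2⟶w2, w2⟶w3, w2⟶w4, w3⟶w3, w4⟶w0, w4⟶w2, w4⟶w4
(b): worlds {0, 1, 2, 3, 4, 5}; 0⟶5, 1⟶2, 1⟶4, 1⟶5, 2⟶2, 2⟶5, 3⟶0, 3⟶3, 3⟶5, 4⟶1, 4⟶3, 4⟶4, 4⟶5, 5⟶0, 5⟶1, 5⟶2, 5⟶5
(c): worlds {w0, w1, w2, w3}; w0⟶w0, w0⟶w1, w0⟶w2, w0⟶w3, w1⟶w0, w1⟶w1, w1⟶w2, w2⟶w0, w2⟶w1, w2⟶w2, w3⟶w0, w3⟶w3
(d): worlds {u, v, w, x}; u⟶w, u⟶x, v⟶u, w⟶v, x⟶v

(c)

This is the axiom for reflexivity; its first-order frame correspondent is ∀x Rxx.
(a): fails — world w1 does not see itself.
(b): fails — world 0 does not see itself.
(c): ✓.
(d): fails — world u does not see itself.
Valid on: (c).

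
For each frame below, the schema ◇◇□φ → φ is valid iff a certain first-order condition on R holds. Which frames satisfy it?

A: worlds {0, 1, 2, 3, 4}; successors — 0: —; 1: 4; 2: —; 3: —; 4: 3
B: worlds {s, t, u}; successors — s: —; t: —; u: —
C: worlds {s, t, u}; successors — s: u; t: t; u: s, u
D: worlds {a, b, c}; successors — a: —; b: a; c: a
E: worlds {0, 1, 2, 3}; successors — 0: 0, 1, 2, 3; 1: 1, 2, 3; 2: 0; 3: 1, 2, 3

B, D

The schema corresponds to a generalized confluence (Geach) condition: ∀x ∀y (xR²y → ∃w (yRw ∧ x = w)).
A: fails — 1R²3 but no w with 3Rw and 1=w.
B: ✓.
C: fails — sR²s but no w with sRw and s=w.
D: ✓.
E: fails — 0R²1 but no w with 1Rw and 0=w.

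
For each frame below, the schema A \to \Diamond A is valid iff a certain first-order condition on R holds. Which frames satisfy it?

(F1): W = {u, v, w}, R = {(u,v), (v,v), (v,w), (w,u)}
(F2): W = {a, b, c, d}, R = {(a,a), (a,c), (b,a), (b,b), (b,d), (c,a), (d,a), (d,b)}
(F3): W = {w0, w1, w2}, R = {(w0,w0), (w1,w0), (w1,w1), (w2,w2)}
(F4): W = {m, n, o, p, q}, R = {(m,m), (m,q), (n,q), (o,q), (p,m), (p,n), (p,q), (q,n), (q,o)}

(F3)

This is the axiom for a generalized confluence (Geach) condition; its first-order frame correspondent is \forall x \exists w (x = w \wedge xRw).
(F1): fails — at u but no t with u=t and uRt.
(F2): fails — at c but no w with c=w and cRw.
(F3): satisfies the condition.
(F4): fails — at n but no w with n=w and nRw.
Valid on: (F3).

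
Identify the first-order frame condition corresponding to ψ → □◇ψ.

This is the B axiom.
Its frame correspondent is symmetry — ∀x ∀y (Rxy → Ryx).

Symmetry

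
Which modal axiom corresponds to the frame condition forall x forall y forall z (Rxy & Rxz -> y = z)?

◇r → □r

The condition is partial functionality. The CD schema ◇r → □r defines it.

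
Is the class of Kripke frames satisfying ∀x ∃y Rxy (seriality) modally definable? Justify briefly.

Yes — defined by □p → ◇p

The condition is seriality. A defining modal formula is □p → ◇p.
Suppose □p→◇p is valid. At any x set V(p)=W. Then □p at x, so ◇p at x, so x has a successor.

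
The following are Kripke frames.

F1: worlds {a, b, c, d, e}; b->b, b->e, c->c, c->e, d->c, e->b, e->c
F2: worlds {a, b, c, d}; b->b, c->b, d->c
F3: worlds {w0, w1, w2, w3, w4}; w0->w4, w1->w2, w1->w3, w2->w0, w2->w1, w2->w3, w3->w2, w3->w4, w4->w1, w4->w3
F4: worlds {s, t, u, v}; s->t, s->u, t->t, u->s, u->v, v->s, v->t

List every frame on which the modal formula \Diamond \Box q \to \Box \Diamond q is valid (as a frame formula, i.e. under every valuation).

F1, F2

Frame correspondent (Sahlqvist): \forall x \forall y \forall z (Rxy \wedge Rxz \to \exists w (Ryw \wedge Rzw)) — i.e. convergence.
F1: holds.
F2: holds.
F3: fails — Rw1w2 and Rw1w3 but w2 and w3 have no common successor.
F4: fails — Rsu and Rst but u and t have no common successor.
Valid on: F1, F2.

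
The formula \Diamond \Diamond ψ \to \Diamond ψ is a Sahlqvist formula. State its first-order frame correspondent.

This is frame-equivalent to □ψ → □□ψ (substitute ¬ψ for ψ and contrapose).
Suppose □ψ→□□ψ is valid. Take Rxy, Ryz and set V(ψ)={w : Rxw}. Then □ψ at x, so □□ψ at x, so □ψ at y, so ψ at z, i.e. Rxz.

Transitivity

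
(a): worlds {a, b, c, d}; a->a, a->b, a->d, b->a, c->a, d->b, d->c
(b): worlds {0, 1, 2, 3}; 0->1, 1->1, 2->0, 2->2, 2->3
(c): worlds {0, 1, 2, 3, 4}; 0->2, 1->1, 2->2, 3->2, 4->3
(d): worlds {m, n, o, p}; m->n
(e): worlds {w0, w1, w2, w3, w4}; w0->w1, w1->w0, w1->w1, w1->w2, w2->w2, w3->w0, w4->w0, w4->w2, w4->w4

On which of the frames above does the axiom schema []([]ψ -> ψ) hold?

This is the axiom for shift-reflexivity; its first-order frame correspondent is forall x forall y (Rxy -> Ryy).
(a): fails — Rdc but not Rcc.
(b): fails — R23 but not R33.
(c): fails — R43 but not R33.
(d): fails — Rmn but not Rnn.
(e): fails — Rw1w0 but not Rw0w0.

none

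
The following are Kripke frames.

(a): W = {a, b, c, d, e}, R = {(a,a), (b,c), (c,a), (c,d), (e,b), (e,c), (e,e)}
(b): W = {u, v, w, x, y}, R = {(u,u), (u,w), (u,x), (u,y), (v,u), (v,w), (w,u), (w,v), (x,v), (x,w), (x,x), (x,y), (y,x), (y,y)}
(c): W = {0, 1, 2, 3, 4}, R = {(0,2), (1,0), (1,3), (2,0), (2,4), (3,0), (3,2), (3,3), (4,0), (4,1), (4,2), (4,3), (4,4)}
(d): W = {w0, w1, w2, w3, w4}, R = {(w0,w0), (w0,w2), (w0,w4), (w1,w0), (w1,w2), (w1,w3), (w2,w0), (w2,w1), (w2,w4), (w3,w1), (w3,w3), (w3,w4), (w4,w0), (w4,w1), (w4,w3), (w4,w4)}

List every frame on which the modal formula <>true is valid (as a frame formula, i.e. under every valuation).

(b), (c), (d)

This is the axiom for seriality; its first-order frame correspondent is forall x exists y Rxy.
(a): fails — world d has no successor.
(b): satisfies the condition.
(c): satisfies the condition.
(d): satisfies the condition.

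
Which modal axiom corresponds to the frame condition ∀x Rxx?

The condition is reflexivity. The T schema □r → r defines it.
Suppose □r→r is valid. At any x set V(r)={w : Rxw}. Then □r holds at x, so r holds at x, i.e. Rxx.

□r → r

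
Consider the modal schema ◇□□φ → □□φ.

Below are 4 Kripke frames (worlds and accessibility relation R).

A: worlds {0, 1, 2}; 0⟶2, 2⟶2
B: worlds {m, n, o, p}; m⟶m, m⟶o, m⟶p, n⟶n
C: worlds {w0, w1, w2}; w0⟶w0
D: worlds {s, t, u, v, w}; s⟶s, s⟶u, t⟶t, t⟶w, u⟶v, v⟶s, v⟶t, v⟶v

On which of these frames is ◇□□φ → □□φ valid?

Frame correspondent (Sahlqvist): ∀x ∀y ∀z ((xRy ∧ xR²z) → ∃w (yR²w ∧ z = w)) — i.e. a generalized confluence (Geach) condition.
A: condition met.
B: fails — mRo, mR²m but no w with oR²w and m=w.
C: condition met.
D: fails — sRu, sR²u but no w* with uR²w* and u=w*.

A, C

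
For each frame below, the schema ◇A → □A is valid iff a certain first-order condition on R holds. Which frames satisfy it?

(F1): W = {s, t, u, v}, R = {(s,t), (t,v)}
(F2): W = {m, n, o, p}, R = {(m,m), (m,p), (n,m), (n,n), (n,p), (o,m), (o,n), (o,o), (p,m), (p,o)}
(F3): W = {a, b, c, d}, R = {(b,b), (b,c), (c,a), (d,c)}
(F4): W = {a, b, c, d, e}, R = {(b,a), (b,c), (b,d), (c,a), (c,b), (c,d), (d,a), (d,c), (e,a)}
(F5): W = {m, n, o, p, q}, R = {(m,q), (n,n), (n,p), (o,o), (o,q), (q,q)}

(F1)

Frame correspondent (Sahlqvist): ∀x ∀y ∀z (Rxy ∧ Rxz → y = z) — i.e. partial functionality.
(F1): ✓.
(F2): fails — m sees both m and p.
(F3): fails — b sees both b and c.
(F4): fails — b sees both a and c.
(F5): fails — n sees both n and p.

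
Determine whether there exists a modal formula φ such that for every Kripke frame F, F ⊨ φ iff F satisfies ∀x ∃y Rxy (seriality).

This is a Sahlqvist condition; the D axiom □p → ◇p defines it.
Suppose □p→◇p is valid. At any x set V(p)=W. Then □p at x, so ◇p at x, so x has a successor.

Yes — defined by □p → ◇p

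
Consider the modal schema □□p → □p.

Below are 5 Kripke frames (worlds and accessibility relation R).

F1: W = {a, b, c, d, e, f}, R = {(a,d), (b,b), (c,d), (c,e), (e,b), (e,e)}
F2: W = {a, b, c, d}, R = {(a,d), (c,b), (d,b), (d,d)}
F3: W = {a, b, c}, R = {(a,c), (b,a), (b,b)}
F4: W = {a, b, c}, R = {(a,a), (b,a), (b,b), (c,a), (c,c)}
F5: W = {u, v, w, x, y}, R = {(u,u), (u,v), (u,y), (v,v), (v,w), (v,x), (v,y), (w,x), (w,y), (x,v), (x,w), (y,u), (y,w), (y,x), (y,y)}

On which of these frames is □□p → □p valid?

F4, F5

This is the axiom for density; its first-order frame correspondent is ∀x ∀y (Rxy → ∃z (Rxz ∧ Rzy)).
F1: fails — Rcd but no z with Rcz and Rzd.
F2: fails — Rcb but no z with Rcz and Rzb.
F3: fails — Rac but no z with Raz and Rzc.
F4: ✓.
F5: ✓.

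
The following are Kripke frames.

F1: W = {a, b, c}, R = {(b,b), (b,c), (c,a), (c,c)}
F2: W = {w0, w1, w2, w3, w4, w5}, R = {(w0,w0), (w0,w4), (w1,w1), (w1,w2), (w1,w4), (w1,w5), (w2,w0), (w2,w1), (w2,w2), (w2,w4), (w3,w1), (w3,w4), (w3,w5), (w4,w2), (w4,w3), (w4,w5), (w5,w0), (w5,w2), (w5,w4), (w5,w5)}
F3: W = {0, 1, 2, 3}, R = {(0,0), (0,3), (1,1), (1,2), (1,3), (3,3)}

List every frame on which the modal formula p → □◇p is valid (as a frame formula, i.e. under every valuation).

none

Frame correspondent (Sahlqvist): ∀x ∀y (Rxy → Ryx) — i.e. symmetry.
F1: fails — Rca but not Rac.
F2: fails — Rw3w1 but not Rw1w3.
F3: fails — R12 but not R21.
Valid on no frame.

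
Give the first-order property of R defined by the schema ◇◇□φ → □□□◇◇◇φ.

∀x ∀y ∀z ((xR²y ∧ xR³z) → ∃w (yRw ∧ zR³w))

This is a Sahlqvist (Geach-type) schema ◇^2□^1φ → □^3◇^3φ.
First-order correspondent: ∀x ∀y ∀z ((xR²y ∧ xR³z) → ∃w (yRw ∧ zR³w)).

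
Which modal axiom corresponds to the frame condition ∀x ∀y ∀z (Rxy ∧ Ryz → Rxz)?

This is transitivity; the standard corresponding axiom is 4: □ψ → □□ψ.
Suppose □ψ→□□ψ is valid. Take Rxy, Ryz and set V(ψ)={w : Rxw}. Then □ψ at x, so □□ψ at x, so □ψ at y, so ψ at z, i.e. Rxz.

□ψ → □□ψ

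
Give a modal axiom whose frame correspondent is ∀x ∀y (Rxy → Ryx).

A defining formula is p → □◇p (the B axiom).

p → □◇p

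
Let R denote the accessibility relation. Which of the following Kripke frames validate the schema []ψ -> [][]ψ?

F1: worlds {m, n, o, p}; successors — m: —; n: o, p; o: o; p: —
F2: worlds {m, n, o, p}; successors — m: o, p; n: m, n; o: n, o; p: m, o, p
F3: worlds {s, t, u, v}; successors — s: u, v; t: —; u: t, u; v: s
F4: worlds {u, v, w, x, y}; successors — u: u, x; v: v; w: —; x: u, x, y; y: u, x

F1

This is the axiom for transitivity; its first-order frame correspondent is forall x forall y forall z (Rxy & Ryz -> Rxz).
F1: holds.
F2: fails — Ron and Rnm but not Rom.
F3: fails — Rvs and Rsv but not Rvv.
F4: fails — Ryx and Rxy but not Ryy.
Valid on: F1.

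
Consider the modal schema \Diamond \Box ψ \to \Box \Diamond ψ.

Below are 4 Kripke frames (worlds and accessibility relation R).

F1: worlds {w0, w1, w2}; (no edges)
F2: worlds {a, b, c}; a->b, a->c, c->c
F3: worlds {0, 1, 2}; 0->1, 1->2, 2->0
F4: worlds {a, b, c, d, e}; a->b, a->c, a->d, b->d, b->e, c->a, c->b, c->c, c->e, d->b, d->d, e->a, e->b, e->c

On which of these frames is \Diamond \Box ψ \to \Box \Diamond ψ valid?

This is the axiom for convergence; its first-order frame correspondent is \forall x \forall y \forall z (Rxy \wedge Rxz \to \exists w (Ryw \wedge Rzw)).
F1: condition met.
F2: fails — Rac and Rab but c and b have no common successor.
F3: condition met.
F4: fails — Rcb and Rce but b and e have no common successor.
Valid on: F1, F3.

F1, F3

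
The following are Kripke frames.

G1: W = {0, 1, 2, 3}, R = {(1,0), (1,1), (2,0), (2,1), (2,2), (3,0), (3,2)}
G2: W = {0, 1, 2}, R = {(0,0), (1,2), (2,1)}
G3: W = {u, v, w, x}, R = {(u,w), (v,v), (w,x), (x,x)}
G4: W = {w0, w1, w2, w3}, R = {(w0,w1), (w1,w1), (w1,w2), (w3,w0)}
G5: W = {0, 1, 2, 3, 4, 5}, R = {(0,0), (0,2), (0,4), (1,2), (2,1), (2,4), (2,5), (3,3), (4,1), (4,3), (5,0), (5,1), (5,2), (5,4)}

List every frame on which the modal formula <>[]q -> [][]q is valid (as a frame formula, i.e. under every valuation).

G2, G3

Frame correspondent (Sahlqvist): forall x forall y forall z ((xRy & x R^2 z) -> exists w (yRw & z = w)) — i.e. a generalized confluence (Geach) condition.
G1: fails — 1R0, 1R²0 but no w with 0Rw and 0=w.
G2: condition met.
G3: condition met.
G4: fails — w1Rw2, w1R²w1 but no w with w2Rw and w1=w.
G5: fails — 0R0, 0R²1 but no w with 0Rw and 1=w.
Valid on: G2, G3.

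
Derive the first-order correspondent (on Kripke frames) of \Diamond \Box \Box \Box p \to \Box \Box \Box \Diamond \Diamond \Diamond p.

\forall x \forall y \forall z ((xRy \wedge x R^3 z) \to \exists w (y R^3 w \wedge z R^3 w))

This is a Sahlqvist (Geach-type) schema ◇^1□^3p → □^3◇^3p.
First-order correspondent: \forall x \forall y \forall z ((xRy \wedge x R^3 z) \to \exists w (y R^3 w \wedge z R^3 w)).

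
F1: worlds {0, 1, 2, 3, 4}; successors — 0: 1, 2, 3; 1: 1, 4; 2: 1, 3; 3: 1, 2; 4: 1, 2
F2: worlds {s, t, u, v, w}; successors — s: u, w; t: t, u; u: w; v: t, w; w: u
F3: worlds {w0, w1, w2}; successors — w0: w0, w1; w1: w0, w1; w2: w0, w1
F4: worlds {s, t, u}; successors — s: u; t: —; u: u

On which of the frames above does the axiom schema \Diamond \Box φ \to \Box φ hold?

This is the axiom for the Euclidean property; its first-order frame correspondent is \forall x \forall y \forall z (Rxy \wedge Rxz \to Ryz).
F1: fails — R02 and R02 but not R22.
F2: fails — Rsw and Rsw but not Rww.
F3: condition met.
F4: condition met.
Valid on: F3, F4.

F3, F4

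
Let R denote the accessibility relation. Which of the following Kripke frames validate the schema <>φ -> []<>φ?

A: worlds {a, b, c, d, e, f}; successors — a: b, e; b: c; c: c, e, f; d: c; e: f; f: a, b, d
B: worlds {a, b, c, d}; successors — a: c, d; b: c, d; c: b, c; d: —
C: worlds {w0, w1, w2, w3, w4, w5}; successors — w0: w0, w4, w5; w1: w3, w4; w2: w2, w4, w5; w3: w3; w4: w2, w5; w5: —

Frame correspondent (Sahlqvist): forall x forall y forall z (Rxy & Rxz -> Ryz) — i.e. the Euclidean property.
A: fails — Rab and Rab but not Rbb.
B: fails — Rac and Rad but not Rcd.
C: fails — Rw0w4 and Rw0w4 but not Rw4w4.
Valid on no frame.

none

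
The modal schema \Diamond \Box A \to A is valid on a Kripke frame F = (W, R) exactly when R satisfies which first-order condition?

symmetry

This is a form of the B axiom.
It corresponds to symmetry: \forall x \forall y (Rxy \to Ryx).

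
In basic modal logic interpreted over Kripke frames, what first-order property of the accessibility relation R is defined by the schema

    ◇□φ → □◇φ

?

Suppose ◇□φ→□◇φ is valid. Take Rxy, Rxz and set V(φ)={w : Ryw}. Then □φ at y so ◇□φ at x, so □◇φ at x, so ◇φ at z, giving w with Rzw and Ryw.
The converse is a direct semantic check.
So the correspondent is convergence.

convergence: ∀x ∀y ∀z (Rxy ∧ Rxz → ∃w (Ryw ∧ Rzw))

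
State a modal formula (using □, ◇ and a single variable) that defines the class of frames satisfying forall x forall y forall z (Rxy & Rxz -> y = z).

◇ψ → □ψ

The condition is partial functionality. The CD schema ◇ψ → □ψ defines it.
Suppose ◇ψ→□ψ is valid. Take Rxy, Rxz and set V(ψ)={y}. Then ◇ψ at x, so □ψ at x, so ψ at z, i.e. z=y.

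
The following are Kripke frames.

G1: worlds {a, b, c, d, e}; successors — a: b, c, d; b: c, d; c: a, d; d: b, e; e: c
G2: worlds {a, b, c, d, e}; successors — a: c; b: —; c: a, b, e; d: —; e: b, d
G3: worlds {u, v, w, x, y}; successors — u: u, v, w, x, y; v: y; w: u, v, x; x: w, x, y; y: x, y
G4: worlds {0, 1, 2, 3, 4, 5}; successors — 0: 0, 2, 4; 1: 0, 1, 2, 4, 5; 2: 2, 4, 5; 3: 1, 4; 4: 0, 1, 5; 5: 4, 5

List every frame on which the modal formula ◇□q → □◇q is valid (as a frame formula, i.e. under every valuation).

G4

The schema corresponds to convergence: ∀x ∀y ∀z (Rxy ∧ Rxz → ∃w (Ryw ∧ Rzw)).
G1: fails — Rab and Rad but b and d have no common successor.
G2: fails — Rcb and Rcb but b and b have no common successor.
G3: fails — Ruv and Ruw but v and w have no common successor.
G4: condition met.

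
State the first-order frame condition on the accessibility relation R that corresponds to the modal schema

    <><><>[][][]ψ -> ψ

This is a Sahlqvist (Geach-type) schema ◇^3□^3ψ → □^0◇^0ψ.
First-order correspondent: forall x forall y (x R^3 y -> exists w (y R^3 w & x = w)).

forall x forall y (x R^3 y -> exists w (y R^3 w & x = w))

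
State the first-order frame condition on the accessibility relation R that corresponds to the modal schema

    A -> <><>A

forall x exists w (x = w & x R^2 w)

This is a Sahlqvist (Geach-type) schema ◇^0□^0A → □^0◇^2A.
Minimal-valuation argument: fix x; take any y with xR^0y and any z with xR^0z. Set V(A) to the set of worlds R-reachable from y in exactly 0 steps. Then □^0A holds at y, so the antecedent holds at x; validity forces ◇^2A at z, giving a w with zR^2w and yR^0w.
First-order correspondent: forall x exists w (x = w & x R^2 w).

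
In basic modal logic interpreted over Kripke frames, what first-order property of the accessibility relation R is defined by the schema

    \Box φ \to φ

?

reflexivity

Suppose □φ→φ is valid. At any x set V(φ)={w : Rxw}. Then □φ holds at x, so φ holds at x, i.e. Rxx.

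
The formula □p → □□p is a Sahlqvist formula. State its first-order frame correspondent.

Suppose □p→□□p is valid. Take Rxy, Ryz and set V(p)={w : Rxw}. Then □p at x, so □□p at x, so □p at y, so p at z, i.e. Rxz.
The converse is a direct semantic check.
Frame condition: ∀x ∀y ∀z (Rxy ∧ Ryz → Rxz).

Transitivity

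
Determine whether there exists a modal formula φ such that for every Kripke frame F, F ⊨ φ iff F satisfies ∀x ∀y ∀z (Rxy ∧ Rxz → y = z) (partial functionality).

Definable; ◇p → □p defines it

This is a Sahlqvist condition; the CD axiom ◇p → □p defines it.
Suppose ◇p→□p is valid. Take Rxy, Rxz and set V(p)={y}. Then ◇p at x, so □p at x, so p at z, i.e. z=y.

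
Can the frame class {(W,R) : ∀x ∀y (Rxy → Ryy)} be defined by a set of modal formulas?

Definable; □(□p → p) defines it

This is a Sahlqvist condition; the T□ axiom □(□p → p) defines it.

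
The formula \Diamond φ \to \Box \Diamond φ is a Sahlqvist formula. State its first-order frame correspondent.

This schema is the 5 axiom.
Its frame correspondent is the Euclidean property — \forall x \forall y \forall z (Rxy \wedge Rxz \to Ryz).

the Euclidean property: \forall x \forall y \forall z (Rxy \wedge Rxz \to Ryz)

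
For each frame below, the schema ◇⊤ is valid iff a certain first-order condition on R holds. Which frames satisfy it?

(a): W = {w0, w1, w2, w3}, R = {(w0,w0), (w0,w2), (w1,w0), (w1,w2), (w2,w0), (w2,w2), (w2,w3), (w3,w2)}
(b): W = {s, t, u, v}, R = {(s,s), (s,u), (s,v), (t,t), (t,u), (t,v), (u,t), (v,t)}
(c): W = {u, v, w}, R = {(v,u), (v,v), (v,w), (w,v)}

This is the axiom for seriality; its first-order frame correspondent is ∀x ∃y Rxy.
(a): holds.
(b): holds.
(c): fails — world u has no successor.

(a), (b)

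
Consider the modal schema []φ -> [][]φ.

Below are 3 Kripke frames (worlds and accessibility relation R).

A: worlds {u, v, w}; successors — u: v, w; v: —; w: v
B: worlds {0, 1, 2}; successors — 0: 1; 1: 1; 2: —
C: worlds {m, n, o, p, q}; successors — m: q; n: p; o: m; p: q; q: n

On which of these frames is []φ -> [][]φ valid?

A, B

Frame correspondent (Sahlqvist): forall x forall y forall z (Rxy & Ryz -> Rxz) — i.e. transitivity.
A: holds.
B: holds.
C: fails — Rom and Rmq but not Roq.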